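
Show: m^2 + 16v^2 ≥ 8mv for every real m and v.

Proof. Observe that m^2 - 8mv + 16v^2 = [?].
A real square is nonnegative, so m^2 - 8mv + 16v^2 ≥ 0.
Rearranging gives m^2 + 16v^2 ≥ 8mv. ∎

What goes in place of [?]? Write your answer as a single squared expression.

(m - 4v)^2

The leading and trailing coefficients are 1^2 and 4^2, and 8 = 2·1·4, so the trinomial is (m - 4v)^2.
Hence m^2 - 8mv + 16v^2 ≥ 0.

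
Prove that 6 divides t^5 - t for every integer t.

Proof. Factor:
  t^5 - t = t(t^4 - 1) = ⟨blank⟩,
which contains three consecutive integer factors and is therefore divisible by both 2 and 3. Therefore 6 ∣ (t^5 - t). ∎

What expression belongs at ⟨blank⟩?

(t - 1)t(t + 1)(t^2 + 1)

t^4 - 1 = (t^2 - 1)(t^2 + 1), and t^2 - 1 = (t-1)(t+1).
So t(t^4 - 1) = (t - 1)t(t + 1)(t^2 + 1).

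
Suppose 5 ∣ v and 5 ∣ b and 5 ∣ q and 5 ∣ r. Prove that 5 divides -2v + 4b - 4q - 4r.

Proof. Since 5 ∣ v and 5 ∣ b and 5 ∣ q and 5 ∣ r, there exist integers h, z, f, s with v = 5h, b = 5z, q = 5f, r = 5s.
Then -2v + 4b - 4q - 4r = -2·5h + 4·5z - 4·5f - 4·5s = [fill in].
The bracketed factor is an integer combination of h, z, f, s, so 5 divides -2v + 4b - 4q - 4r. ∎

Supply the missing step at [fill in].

Pull the common 5 out of every term: -2·5h + 4·5z - 4·5f - 4·5s = 5(-4f - 2h - 4s + 4z).
-4f - 2h - 4s + 4z is an integer, which exhibits the divisibility.

5(-4f - 2h - 4s + 4z)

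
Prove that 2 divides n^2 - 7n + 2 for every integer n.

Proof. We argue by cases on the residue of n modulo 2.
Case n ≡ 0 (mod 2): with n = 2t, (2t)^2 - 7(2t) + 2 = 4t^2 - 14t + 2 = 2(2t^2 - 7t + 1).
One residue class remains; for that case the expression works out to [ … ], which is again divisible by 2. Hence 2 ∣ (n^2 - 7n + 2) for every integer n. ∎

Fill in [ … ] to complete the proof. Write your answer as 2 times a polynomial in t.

Only n ≡ 1 (mod 2) is unaccounted for. Put n = 2t+1:
(2t+1)^2 - 7(2t+1) + 2 expands to 4t^2 - 10t - 4,
and factoring out 2 leaves 2(2t^2 - 5t - 2).

2(2t^2 - 5t - 2)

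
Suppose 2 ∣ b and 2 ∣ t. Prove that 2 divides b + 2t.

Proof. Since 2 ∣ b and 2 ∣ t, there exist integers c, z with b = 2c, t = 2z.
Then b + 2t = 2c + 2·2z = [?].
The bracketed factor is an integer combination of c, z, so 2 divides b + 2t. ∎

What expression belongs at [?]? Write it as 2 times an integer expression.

Pull the common 2 out of every term: 2c + 2·2z = 2(c + 2z).
c + 2z is an integer, which exhibits the divisibility.

2(c + 2z)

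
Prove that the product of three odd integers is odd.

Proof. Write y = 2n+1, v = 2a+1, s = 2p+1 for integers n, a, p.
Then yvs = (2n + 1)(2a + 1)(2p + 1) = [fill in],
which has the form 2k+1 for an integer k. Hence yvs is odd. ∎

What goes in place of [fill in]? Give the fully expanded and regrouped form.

2(4anp + 2an + 2ap + a + 2np + n + p) + 1

(2n + 1)(2a + 1)(2p + 1) = 8anp + 4an + 4ap + 2a + 4np + 2n + 2p + 1
= 2(4anp + 2an + 2ap + a + 2np + n + p) + 1.
Since 4anp + 2an + 2ap + a + 2np + n + p is an integer, the product is of the form 2k+1 for an integer k.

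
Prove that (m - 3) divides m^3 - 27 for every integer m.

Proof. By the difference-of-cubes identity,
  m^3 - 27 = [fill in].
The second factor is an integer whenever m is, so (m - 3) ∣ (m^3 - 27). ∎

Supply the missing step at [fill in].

a^3 - b^3 = (a - b)(a^2 + ab + b^2). With a = m, b = 3:
m^3 - 27 = (m - 3)(m^2 + 3m + 9).

(m - 3)(m^2 + 3m + 9)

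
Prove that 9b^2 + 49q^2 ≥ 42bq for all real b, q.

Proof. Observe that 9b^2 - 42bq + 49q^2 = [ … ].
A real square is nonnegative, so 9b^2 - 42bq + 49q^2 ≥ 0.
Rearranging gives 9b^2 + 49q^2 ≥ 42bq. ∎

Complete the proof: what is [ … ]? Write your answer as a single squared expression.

(3b - 7q)^2

The leading and trailing coefficients are 3^2 and 7^2, and 42 = 2·3·7, so the trinomial is (3b - 7q)^2.
Hence 9b^2 - 42bq + 49q^2 ≥ 0.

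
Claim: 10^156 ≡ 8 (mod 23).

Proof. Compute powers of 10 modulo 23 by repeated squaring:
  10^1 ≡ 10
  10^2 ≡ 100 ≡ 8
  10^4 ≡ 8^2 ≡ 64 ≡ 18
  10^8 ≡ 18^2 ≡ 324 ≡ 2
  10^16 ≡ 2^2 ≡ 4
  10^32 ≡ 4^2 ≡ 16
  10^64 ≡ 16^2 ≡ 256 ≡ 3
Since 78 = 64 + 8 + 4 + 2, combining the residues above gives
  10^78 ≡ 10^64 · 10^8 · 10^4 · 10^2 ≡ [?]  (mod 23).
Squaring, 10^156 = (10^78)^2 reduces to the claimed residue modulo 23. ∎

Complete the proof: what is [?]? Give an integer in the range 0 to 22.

10^64 · 10^8 · 10^4 · 10^2 ≡ 3 · 2 · 18 · 8 = 864.
864 mod 23 = 13, so 10^78 ≡ 13 (mod 23).

13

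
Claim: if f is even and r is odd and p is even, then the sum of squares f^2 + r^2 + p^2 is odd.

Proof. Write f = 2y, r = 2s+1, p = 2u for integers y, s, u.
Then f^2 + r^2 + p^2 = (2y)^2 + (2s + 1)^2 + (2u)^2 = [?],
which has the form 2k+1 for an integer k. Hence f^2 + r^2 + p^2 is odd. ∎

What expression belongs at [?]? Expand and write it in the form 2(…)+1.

Expanding: (2y)^2 + (2s + 1)^2 + (2u)^2 = 4s^2 + 4s + 4u^2 + 4y^2 + 1.
Every term except the constant is even, so this is 2(2s^2 + 2s + 2u^2 + 2y^2) + 1,
and 2s^2 + 2s + 2u^2 + 2y^2 ∈ ℤ gives the required form.

2(2s^2 + 2s + 2u^2 + 2y^2) + 1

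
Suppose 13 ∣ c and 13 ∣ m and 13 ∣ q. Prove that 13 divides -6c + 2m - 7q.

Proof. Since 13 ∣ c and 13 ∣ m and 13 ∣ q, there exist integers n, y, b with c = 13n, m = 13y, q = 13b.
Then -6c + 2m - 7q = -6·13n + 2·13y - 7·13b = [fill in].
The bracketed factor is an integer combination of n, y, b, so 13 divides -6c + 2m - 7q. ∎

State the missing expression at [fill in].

Pull the common 13 out of every term: -6·13n + 2·13y - 7·13b = 13(-7b - 6n + 2y).
-7b - 6n + 2y is an integer, which exhibits the divisibility.

13(-7b - 6n + 2y)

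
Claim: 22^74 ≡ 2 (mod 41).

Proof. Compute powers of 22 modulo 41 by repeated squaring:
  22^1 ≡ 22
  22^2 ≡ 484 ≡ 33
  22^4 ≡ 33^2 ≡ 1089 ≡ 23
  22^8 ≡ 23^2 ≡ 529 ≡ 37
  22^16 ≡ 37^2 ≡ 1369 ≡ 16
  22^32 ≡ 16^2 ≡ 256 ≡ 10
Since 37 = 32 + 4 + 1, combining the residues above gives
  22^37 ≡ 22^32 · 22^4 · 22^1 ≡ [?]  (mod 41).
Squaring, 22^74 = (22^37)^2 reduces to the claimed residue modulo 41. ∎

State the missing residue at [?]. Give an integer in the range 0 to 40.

22^32 · 22^4 · 22^1 ≡ 10 · 23 · 22 = 5060.
5060 mod 41 = 17, so 22^37 ≡ 17 (mod 41).

17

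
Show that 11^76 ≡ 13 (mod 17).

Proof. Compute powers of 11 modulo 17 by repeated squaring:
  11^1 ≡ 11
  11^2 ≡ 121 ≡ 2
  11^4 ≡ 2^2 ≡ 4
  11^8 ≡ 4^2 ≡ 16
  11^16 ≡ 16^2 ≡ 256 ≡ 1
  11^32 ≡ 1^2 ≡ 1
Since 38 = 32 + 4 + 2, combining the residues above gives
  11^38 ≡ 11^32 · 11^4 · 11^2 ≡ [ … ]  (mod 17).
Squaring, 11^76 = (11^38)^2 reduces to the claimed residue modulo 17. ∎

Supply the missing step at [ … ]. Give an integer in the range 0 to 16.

8

11^32 · 11^4 · 11^2 ≡ 1 · 4 · 2 = 8.
8 mod 17 = 8, so 11^38 ≡ 8 (mod 17).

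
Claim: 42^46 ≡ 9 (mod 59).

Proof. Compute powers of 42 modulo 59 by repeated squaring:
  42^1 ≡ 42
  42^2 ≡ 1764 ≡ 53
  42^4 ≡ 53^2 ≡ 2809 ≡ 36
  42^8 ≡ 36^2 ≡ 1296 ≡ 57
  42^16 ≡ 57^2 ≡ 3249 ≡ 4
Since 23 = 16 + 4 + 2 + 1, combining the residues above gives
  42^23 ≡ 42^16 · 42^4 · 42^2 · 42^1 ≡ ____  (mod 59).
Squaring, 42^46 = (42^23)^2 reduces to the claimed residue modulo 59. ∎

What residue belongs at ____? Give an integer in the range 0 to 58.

42^16 · 42^4 · 42^2 · 42^1 ≡ 4 · 36 · 53 · 42 = 320544.
320544 mod 59 = 56, so 42^23 ≡ 56 (mod 59).

56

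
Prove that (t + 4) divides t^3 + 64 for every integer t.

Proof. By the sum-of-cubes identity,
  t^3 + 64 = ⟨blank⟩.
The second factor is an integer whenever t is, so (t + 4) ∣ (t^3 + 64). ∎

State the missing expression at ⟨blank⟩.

(t + 4)(t^2 - 4t + 16)

a^3 + b^3 = (a + b)(a^2 - ab + b^2). With a = t, b = 4:
t^3 + 64 = (t + 4)(t^2 - 4t + 16).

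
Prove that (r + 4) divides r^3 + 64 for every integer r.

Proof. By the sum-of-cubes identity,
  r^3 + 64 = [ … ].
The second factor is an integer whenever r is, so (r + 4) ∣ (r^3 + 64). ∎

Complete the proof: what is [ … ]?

a^3 + b^3 = (a + b)(a^2 - ab + b^2). With a = r, b = 4:
r^3 + 64 = (r + 4)(r^2 - 4r + 16).

(r + 4)(r^2 - 4r + 16)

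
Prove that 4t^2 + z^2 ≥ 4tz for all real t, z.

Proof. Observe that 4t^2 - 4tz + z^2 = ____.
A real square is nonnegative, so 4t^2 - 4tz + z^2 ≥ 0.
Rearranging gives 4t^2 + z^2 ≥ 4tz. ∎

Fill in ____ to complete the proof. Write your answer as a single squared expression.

The leading and trailing coefficients are 2^2 and 1^2, and 4 = 2·2·1, so the trinomial is (2t - z)^2.
Hence 4t^2 - 4tz + z^2 ≥ 0.

(2t - z)^2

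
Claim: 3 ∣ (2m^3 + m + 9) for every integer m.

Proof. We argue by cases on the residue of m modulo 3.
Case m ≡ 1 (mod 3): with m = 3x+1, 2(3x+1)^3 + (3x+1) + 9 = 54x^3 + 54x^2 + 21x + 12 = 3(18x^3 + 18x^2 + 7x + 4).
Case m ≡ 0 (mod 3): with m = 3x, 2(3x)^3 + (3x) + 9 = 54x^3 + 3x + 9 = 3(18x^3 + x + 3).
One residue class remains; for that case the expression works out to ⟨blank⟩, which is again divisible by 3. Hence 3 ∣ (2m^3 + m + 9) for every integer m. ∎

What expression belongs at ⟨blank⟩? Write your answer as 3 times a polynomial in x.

Only m ≡ 2 (mod 3) is unaccounted for. Put m = 3x+2:
2(3x+2)^3 + (3x+2) + 9 expands to 54x^3 + 108x^2 + 75x + 27,
and factoring out 3 leaves 3(18x^3 + 36x^2 + 25x + 9).

3(18x^3 + 36x^2 + 25x + 9)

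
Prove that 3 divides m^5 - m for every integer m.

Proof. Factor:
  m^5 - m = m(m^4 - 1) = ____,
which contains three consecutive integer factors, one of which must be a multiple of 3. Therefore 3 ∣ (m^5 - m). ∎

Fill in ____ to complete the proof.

m^4 - 1 = (m^2 - 1)(m^2 + 1), and m^2 - 1 = (m-1)(m+1).
So m(m^4 - 1) = (m - 1)m(m + 1)(m^2 + 1).

(m - 1)m(m + 1)(m^2 + 1)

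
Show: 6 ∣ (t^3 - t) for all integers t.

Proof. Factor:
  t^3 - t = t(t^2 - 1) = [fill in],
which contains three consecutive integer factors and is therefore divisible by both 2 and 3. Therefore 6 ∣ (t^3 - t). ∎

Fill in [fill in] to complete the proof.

t(t^2 - 1) = t(t - 1)(t + 1) = (t - 1)t(t + 1).
These three factors are consecutive integers, so their product is divisible by 6.

(t - 1)t(t + 1)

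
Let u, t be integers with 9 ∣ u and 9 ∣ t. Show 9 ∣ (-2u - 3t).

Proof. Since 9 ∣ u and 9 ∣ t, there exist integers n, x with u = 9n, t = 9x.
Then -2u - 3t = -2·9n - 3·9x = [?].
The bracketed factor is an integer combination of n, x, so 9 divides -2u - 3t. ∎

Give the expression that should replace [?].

9(-2n - 3x)

Pull the common 9 out of every term: -2·9n - 3·9x = 9(-2n - 3x).
-2n - 3x is an integer, which exhibits the divisibility.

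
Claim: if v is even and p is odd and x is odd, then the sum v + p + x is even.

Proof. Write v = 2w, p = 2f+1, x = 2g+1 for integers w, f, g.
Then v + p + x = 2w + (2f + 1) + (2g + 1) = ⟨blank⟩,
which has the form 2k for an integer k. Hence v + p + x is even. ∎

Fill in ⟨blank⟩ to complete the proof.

2w + (2f + 1) + (2g + 1) = 2f + 2g + 2w + 2
= 2(f + g + w + 1).
Since f + g + w + 1 is an integer, the sum is of the form 2k for an integer k.

2(f + g + w + 1)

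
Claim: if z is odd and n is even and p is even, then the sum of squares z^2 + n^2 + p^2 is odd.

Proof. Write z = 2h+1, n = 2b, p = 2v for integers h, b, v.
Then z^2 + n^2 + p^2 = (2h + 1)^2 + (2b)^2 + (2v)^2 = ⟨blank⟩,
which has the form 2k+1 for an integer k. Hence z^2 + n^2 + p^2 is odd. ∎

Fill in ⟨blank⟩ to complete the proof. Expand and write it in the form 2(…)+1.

Expanding: (2h + 1)^2 + (2b)^2 + (2v)^2 = 4b^2 + 4h^2 + 4h + 4v^2 + 1.
Every term except the constant is even, so this is 2(2b^2 + 2h^2 + 2h + 2v^2) + 1,
and 2b^2 + 2h^2 + 2h + 2v^2 ∈ ℤ gives the required form.

2(2b^2 + 2h^2 + 2h + 2v^2) + 1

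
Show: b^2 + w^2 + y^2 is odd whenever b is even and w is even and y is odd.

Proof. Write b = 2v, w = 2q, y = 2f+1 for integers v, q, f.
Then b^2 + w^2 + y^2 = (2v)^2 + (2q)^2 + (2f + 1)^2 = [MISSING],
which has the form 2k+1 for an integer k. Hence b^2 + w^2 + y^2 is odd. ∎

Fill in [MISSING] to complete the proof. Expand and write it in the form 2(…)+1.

(2v)^2 + (2q)^2 + (2f + 1)^2 = 4f^2 + 4f + 4q^2 + 4v^2 + 1
= 2(2f^2 + 2f + 2q^2 + 2v^2) + 1.
Since 2f^2 + 2f + 2q^2 + 2v^2 is an integer, the sum of squares is of the form 2k+1 for an integer k.

2(2f^2 + 2f + 2q^2 + 2v^2) + 1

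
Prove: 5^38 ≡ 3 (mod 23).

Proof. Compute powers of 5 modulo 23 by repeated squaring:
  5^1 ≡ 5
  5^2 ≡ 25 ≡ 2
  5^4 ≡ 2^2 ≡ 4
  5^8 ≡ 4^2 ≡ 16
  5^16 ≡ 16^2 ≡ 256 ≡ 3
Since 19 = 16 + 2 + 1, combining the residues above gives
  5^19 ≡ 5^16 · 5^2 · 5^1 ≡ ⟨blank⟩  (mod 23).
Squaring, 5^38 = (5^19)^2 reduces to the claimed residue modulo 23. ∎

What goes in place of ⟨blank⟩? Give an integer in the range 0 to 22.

7

5^16 · 5^2 · 5^1 ≡ 3 · 2 · 5 = 30.
30 mod 23 = 7, so 5^19 ≡ 7 (mod 23).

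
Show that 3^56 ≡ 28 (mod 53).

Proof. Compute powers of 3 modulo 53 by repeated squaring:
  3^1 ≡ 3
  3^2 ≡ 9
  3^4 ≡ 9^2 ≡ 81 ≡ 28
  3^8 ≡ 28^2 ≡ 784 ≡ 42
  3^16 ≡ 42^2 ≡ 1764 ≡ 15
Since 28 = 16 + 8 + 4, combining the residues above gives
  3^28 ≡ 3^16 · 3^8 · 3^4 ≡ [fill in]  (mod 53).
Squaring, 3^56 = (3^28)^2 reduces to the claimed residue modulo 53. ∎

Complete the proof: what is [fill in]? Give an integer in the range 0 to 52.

44

Multiply the listed residues: 15 · 42 · 28 = 630 → 17640.
Reducing modulo 53: 17640 = 332·53 + 44, so 3^28 ≡ 44.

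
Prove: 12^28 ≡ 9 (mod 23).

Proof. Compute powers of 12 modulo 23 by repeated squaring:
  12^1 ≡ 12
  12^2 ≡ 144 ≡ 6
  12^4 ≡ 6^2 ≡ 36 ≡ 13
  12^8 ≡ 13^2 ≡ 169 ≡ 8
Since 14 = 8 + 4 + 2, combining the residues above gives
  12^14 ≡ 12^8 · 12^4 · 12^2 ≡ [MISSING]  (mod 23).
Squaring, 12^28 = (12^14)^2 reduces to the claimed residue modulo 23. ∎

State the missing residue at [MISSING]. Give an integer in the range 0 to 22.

Multiply the listed residues: 8 · 13 · 6 = 104 → 624.
Reducing modulo 23: 624 = 27·23 + 3, so 12^14 ≡ 3.

3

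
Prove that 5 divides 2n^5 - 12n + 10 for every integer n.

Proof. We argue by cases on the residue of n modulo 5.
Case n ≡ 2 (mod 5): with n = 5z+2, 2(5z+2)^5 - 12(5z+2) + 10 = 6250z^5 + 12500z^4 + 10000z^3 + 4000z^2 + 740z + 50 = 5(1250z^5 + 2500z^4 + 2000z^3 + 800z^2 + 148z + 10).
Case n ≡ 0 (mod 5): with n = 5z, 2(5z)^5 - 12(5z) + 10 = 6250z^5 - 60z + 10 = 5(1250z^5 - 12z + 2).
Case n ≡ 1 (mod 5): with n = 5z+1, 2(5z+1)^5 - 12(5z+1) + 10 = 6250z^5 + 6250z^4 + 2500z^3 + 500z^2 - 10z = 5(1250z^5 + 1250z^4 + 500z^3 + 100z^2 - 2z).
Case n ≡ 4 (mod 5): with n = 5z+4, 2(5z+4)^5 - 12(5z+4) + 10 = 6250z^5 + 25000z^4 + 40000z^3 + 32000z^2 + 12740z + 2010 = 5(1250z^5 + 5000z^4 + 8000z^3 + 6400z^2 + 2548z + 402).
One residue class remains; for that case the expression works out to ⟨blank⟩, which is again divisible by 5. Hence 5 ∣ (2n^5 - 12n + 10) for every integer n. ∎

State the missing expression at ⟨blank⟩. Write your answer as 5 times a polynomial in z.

Only n ≡ 3 (mod 5) is unaccounted for. Put n = 5z+3:
2(5z+3)^5 - 12(5z+3) + 10 expands to 6250z^5 + 18750z^4 + 22500z^3 + 13500z^2 + 3990z + 460,
and factoring out 5 leaves 5(1250z^5 + 3750z^4 + 4500z^3 + 2700z^2 + 798z + 92).

5(1250z^5 + 3750z^4 + 4500z^3 + 2700z^2 + 798z + 92)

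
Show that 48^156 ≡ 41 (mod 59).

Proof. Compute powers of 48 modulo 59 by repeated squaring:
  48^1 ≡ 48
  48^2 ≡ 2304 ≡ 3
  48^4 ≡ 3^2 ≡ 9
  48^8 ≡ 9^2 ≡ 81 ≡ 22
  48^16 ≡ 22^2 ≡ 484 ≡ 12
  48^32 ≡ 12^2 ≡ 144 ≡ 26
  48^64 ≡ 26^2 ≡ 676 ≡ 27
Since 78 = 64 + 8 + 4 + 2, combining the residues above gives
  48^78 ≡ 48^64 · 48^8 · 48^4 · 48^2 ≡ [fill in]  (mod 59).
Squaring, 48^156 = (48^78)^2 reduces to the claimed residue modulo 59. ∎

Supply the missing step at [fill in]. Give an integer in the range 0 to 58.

49

48^64 · 48^8 · 48^4 · 48^2 ≡ 27 · 22 · 9 · 3 = 16038.
16038 mod 59 = 49, so 48^78 ≡ 49 (mod 59).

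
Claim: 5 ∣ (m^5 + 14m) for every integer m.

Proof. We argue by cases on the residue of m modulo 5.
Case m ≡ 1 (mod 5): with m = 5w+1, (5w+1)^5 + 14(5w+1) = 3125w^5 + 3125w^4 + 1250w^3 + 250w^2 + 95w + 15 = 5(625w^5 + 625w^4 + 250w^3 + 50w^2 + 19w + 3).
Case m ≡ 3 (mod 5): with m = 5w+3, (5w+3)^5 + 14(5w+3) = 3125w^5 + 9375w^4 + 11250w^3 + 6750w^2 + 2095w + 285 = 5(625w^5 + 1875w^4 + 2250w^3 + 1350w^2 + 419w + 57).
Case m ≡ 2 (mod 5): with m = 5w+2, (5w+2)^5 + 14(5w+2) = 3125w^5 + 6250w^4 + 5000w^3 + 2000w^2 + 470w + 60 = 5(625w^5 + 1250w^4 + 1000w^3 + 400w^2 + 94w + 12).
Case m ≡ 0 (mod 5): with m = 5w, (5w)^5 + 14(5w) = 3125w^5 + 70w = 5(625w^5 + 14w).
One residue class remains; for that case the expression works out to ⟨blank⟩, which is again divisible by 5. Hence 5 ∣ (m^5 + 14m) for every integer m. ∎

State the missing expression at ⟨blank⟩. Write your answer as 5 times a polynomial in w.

5(625w^5 + 2500w^4 + 4000w^3 + 3200w^2 + 1294w + 216)

Only m ≡ 4 (mod 5) is unaccounted for. Put m = 5w+4:
(5w+4)^5 + 14(5w+4) expands to 3125w^5 + 12500w^4 + 20000w^3 + 16000w^2 + 6470w + 1080,
and factoring out 5 leaves 5(625w^5 + 2500w^4 + 4000w^3 + 3200w^2 + 1294w + 216).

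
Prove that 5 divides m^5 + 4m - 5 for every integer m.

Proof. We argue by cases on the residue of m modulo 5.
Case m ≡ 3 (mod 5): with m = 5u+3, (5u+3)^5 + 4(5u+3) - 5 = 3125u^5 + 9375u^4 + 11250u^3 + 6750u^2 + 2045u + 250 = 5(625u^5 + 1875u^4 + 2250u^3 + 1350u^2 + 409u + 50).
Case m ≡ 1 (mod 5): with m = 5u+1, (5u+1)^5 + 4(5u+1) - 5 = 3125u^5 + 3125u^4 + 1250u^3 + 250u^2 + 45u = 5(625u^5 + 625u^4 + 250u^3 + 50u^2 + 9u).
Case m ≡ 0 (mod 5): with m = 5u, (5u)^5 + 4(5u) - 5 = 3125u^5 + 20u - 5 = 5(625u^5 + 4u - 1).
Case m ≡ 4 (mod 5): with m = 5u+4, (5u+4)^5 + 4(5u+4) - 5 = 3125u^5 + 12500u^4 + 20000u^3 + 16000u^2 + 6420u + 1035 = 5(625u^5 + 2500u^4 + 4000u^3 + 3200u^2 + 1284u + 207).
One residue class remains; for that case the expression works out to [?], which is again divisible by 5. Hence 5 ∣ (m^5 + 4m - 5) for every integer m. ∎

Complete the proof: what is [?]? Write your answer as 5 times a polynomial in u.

The residues treated are {3, 1, 0, 4}, so the missing case is m ≡ 2 (mod 5); write m = 5u+2.
Then (5u+2)^5 + 4(5u+2) - 5 = 3125u^5 + 6250u^4 + 5000u^3 + 2000u^2 + 420u + 35 = 5(625u^5 + 1250u^4 + 1000u^3 + 400u^2 + 84u + 7).

5(625u^5 + 1250u^4 + 1000u^3 + 400u^2 + 84u + 7)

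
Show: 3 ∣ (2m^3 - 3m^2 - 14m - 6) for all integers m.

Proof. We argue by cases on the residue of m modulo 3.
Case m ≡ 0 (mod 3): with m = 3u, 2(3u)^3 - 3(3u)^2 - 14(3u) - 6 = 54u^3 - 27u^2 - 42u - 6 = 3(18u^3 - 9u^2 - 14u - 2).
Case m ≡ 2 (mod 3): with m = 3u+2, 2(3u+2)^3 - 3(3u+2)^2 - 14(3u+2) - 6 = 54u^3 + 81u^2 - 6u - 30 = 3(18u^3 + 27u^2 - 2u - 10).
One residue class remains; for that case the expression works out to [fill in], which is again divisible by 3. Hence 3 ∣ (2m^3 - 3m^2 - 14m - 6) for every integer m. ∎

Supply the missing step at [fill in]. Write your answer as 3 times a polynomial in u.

3(18u^3 + 9u^2 - 14u - 7)

The residues treated are {0, 2}, so the missing case is m ≡ 1 (mod 3); write m = 3u+1.
Then 2(3u+1)^3 - 3(3u+1)^2 - 14(3u+1) - 6 = 54u^3 + 27u^2 - 42u - 21 = 3(18u^3 + 9u^2 - 14u - 7).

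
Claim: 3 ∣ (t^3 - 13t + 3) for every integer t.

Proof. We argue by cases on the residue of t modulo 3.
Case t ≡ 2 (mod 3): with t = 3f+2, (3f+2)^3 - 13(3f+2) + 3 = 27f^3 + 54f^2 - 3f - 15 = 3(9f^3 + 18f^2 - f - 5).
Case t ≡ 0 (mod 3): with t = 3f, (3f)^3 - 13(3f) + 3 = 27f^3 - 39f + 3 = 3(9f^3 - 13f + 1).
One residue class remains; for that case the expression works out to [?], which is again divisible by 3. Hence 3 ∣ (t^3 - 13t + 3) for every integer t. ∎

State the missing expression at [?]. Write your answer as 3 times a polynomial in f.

Only t ≡ 1 (mod 3) is unaccounted for. Put t = 3f+1:
(3f+1)^3 - 13(3f+1) + 3 expands to 27f^3 + 27f^2 - 30f - 9,
and factoring out 3 leaves 3(9f^3 + 9f^2 - 10f - 3).

3(9f^3 + 9f^2 - 10f - 3)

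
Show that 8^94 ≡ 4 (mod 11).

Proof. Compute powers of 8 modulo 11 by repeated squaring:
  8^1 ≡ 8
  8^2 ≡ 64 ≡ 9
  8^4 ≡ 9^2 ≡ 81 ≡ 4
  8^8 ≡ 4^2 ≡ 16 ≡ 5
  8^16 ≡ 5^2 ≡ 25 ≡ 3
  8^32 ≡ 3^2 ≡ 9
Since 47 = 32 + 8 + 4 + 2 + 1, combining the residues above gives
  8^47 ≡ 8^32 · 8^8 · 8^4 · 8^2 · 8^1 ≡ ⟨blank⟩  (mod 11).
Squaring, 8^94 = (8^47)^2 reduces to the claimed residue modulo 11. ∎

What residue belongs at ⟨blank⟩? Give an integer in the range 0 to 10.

8^32 · 8^8 · 8^4 · 8^2 · 8^1 ≡ 9 · 5 · 4 · 9 · 8 = 12960.
12960 mod 11 = 2, so 8^47 ≡ 2 (mod 11).

2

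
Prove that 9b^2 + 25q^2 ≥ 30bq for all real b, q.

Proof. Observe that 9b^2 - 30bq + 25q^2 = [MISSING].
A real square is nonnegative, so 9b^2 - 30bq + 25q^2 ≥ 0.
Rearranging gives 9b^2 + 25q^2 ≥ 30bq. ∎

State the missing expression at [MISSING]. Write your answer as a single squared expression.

(3b - 5q)^2

9b^2 - 30bq + 25q^2 is a perfect-square trinomial: the outer terms are (3b)^2 and (5q)^2, and the cross term is -2·3b·5q.
So 9b^2 - 30bq + 25q^2 = (3b - 5q)^2 ≥ 0.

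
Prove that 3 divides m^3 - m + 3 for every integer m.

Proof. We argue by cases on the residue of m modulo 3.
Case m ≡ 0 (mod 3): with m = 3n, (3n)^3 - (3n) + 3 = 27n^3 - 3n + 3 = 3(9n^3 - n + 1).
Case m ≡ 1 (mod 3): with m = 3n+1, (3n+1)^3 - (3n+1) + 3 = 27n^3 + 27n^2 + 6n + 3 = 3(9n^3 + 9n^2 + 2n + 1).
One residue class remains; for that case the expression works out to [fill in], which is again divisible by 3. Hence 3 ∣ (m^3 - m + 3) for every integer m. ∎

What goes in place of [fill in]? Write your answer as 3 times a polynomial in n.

3(9n^3 + 18n^2 + 11n + 3)

The residues treated are {0, 1}, so the missing case is m ≡ 2 (mod 3); write m = 3n+2.
Then (3n+2)^3 - (3n+2) + 3 = 27n^3 + 54n^2 + 33n + 9 = 3(9n^3 + 18n^2 + 11n + 3).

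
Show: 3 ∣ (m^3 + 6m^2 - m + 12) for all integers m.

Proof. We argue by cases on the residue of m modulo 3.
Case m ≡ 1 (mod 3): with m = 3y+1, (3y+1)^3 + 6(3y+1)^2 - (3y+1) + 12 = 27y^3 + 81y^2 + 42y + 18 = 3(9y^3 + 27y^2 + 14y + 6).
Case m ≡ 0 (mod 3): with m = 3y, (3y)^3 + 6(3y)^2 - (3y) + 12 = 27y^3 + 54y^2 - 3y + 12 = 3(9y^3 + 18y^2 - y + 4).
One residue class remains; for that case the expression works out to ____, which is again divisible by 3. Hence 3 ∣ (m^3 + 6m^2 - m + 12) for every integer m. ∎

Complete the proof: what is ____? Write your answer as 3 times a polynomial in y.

3(9y^3 + 36y^2 + 35y + 14)

The residues treated are {1, 0}, so the missing case is m ≡ 2 (mod 3); write m = 3y+2.
Then (3y+2)^3 + 6(3y+2)^2 - (3y+2) + 12 = 27y^3 + 108y^2 + 105y + 42 = 3(9y^3 + 36y^2 + 35y + 14).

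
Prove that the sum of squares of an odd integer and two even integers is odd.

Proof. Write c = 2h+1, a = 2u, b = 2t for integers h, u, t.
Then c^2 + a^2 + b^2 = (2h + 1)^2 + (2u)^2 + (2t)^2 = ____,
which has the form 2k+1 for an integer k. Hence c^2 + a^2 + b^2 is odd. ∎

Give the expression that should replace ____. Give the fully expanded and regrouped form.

(2h + 1)^2 + (2u)^2 + (2t)^2 = 4h^2 + 4h + 4t^2 + 4u^2 + 1
= 2(2h^2 + 2h + 2t^2 + 2u^2) + 1.
Since 2h^2 + 2h + 2t^2 + 2u^2 is an integer, the sum of squares is of the form 2k+1 for an integer k.

2(2h^2 + 2h + 2t^2 + 2u^2) + 1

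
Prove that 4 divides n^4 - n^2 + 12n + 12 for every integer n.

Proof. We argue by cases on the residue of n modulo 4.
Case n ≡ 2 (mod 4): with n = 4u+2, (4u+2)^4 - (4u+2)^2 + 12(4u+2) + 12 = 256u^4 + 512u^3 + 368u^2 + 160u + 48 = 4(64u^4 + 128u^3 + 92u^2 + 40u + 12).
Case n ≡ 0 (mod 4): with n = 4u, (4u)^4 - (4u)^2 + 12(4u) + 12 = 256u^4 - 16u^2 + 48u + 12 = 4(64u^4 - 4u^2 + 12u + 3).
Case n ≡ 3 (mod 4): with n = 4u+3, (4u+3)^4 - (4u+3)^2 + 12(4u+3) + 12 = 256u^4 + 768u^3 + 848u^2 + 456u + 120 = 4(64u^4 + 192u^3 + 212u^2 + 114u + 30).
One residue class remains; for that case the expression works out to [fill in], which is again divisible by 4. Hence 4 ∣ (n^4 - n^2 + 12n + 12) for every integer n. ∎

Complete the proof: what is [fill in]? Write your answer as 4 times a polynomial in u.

Only n ≡ 1 (mod 4) is unaccounted for. Put n = 4u+1:
(4u+1)^4 - (4u+1)^2 + 12(4u+1) + 12 expands to 256u^4 + 256u^3 + 80u^2 + 56u + 24,
and factoring out 4 leaves 4(64u^4 + 64u^3 + 20u^2 + 14u + 6).

4(64u^4 + 64u^3 + 20u^2 + 14u + 6)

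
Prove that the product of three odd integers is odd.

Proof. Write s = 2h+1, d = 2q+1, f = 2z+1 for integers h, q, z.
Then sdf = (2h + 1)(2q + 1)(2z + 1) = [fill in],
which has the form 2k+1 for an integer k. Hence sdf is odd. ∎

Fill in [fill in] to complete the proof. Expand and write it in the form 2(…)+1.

(2h + 1)(2q + 1)(2z + 1) = 8hqz + 4hq + 4hz + 2h + 4qz + 2q + 2z + 1
= 2(4hqz + 2hq + 2hz + h + 2qz + q + z) + 1.
Since 4hqz + 2hq + 2hz + h + 2qz + q + z is an integer, the product is of the form 2k+1 for an integer k.

2(4hqz + 2hq + 2hz + h + 2qz + q + z) + 1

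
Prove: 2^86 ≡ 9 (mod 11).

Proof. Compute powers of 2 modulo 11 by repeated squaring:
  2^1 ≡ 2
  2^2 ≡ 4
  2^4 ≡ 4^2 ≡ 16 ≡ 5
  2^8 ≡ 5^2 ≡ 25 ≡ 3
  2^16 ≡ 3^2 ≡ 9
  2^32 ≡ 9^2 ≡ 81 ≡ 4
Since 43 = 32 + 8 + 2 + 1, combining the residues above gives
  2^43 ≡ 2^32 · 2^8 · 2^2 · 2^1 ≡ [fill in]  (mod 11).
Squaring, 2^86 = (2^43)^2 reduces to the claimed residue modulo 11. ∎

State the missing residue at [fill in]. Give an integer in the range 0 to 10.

Multiply the listed residues: 4 · 3 · 4 · 2 = 12 → 48 → 96.
Reducing modulo 11: 96 = 8·11 + 8, so 2^43 ≡ 8.

8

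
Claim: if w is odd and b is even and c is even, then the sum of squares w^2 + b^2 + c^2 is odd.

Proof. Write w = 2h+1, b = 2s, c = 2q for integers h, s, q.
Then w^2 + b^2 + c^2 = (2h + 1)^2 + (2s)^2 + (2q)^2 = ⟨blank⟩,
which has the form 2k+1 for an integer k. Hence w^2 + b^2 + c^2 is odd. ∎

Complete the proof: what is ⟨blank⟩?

Expanding: (2h + 1)^2 + (2s)^2 + (2q)^2 = 4h^2 + 4h + 4q^2 + 4s^2 + 1.
Every term except the constant is even, so this is 2(2h^2 + 2h + 2q^2 + 2s^2) + 1,
and 2h^2 + 2h + 2q^2 + 2s^2 ∈ ℤ gives the required form.

2(2h^2 + 2h + 2q^2 + 2s^2) + 1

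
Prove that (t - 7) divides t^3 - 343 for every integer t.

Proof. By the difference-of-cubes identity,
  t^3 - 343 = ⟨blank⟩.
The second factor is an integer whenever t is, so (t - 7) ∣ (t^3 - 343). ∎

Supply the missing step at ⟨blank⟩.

a^3 - b^3 = (a - b)(a^2 + ab + b^2). With a = t, b = 7:
t^3 - 343 = (t - 7)(t^2 + 7t + 49).

(t - 7)(t^2 + 7t + 49)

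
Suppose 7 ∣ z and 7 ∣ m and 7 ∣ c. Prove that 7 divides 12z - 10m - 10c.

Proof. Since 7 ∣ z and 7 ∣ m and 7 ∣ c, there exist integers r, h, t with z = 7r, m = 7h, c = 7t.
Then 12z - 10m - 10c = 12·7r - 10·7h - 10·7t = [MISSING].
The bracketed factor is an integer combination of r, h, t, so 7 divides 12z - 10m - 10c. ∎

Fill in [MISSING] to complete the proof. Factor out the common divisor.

7(-10h + 12r - 10t)

Each term has a factor of 7: 12·7r - 10·7h - 10·7t = 7·(-10h + 12r - 10t).
Since -10h + 12r - 10t is an integer, 7 ∣ (12z - 10m - 10c).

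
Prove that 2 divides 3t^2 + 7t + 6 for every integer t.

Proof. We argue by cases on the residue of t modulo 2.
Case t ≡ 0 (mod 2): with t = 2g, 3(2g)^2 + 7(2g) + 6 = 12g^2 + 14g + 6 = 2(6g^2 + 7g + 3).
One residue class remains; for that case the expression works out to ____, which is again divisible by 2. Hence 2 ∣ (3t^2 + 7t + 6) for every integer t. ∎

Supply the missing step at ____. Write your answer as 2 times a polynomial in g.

Only t ≡ 1 (mod 2) is unaccounted for. Put t = 2g+1:
3(2g+1)^2 + 7(2g+1) + 6 expands to 12g^2 + 26g + 16,
and factoring out 2 leaves 2(6g^2 + 13g + 8).

2(6g^2 + 13g + 8)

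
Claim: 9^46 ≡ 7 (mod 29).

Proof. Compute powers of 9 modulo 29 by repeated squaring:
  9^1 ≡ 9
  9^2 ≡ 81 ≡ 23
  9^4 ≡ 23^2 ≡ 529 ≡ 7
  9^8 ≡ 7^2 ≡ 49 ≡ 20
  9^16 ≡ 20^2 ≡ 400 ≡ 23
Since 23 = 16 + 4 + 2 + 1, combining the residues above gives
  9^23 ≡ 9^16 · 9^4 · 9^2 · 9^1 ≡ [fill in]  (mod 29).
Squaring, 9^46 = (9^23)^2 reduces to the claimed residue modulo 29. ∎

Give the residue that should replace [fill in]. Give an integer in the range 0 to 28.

6

Multiply the listed residues: 23 · 7 · 23 · 9 = 161 → 3703 → 33327.
Reducing modulo 29: 33327 = 1149·29 + 6, so 9^23 ≡ 6.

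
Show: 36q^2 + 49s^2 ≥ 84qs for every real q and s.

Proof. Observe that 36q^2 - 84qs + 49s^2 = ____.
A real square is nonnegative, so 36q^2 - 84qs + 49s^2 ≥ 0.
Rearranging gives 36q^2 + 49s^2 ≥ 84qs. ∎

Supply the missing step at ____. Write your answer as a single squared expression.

(6q - 7s)^2

The leading and trailing coefficients are 6^2 and 7^2, and 84 = 2·6·7, so the trinomial is (6q - 7s)^2.
Hence 36q^2 - 84qs + 49s^2 ≥ 0.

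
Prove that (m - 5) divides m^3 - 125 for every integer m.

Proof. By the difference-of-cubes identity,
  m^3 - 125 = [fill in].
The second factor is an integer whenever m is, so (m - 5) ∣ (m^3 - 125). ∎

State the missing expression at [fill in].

(m - 5)(m^2 + 5m + 25)

Polynomial division of m^3 - 125 by m - 5 leaves remainder 0 and quotient m^2 + 5m + 25.
Hence m^3 - 125 = (m - 5)(m^2 + 5m + 25).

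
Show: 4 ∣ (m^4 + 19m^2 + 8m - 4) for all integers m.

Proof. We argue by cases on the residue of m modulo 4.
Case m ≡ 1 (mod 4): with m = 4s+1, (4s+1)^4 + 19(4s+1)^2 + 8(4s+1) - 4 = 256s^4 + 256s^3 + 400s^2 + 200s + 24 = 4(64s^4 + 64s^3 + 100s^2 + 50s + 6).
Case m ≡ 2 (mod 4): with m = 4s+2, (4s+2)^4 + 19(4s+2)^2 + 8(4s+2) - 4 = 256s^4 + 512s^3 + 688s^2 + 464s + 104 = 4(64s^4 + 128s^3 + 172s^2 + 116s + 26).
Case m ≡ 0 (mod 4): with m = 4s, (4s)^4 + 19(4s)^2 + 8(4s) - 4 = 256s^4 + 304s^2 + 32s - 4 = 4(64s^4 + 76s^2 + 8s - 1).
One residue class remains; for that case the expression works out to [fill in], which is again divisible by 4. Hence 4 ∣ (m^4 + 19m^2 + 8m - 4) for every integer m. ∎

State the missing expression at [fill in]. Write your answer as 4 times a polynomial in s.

4(64s^4 + 192s^3 + 292s^2 + 230s + 68)

The residues treated are {1, 2, 0}, so the missing case is m ≡ 3 (mod 4); write m = 4s+3.
Then (4s+3)^4 + 19(4s+3)^2 + 8(4s+3) - 4 = 256s^4 + 768s^3 + 1168s^2 + 920s + 272 = 4(64s^4 + 192s^3 + 292s^2 + 230s + 68).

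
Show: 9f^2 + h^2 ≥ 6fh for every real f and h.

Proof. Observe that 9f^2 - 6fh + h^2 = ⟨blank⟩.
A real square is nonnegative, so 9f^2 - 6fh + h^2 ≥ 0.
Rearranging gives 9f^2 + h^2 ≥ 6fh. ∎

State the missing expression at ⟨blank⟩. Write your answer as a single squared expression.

(3f - h)^2

9f^2 - 6fh + h^2 is a perfect-square trinomial: the outer terms are (3f)^2 and (h)^2, and the cross term is -2·3f·h.
So 9f^2 - 6fh + h^2 = (3f - h)^2 ≥ 0.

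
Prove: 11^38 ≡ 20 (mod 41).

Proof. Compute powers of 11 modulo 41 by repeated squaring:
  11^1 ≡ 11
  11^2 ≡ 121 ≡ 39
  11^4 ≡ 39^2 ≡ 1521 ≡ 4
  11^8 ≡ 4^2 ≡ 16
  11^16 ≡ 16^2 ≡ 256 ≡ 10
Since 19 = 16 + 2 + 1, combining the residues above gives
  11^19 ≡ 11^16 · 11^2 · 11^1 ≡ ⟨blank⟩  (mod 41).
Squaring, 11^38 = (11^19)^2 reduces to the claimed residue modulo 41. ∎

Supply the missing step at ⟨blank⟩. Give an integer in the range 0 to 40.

26

Multiply the listed residues: 10 · 39 · 11 = 390 → 4290.
Reducing modulo 41: 4290 = 104·41 + 26, so 11^19 ≡ 26.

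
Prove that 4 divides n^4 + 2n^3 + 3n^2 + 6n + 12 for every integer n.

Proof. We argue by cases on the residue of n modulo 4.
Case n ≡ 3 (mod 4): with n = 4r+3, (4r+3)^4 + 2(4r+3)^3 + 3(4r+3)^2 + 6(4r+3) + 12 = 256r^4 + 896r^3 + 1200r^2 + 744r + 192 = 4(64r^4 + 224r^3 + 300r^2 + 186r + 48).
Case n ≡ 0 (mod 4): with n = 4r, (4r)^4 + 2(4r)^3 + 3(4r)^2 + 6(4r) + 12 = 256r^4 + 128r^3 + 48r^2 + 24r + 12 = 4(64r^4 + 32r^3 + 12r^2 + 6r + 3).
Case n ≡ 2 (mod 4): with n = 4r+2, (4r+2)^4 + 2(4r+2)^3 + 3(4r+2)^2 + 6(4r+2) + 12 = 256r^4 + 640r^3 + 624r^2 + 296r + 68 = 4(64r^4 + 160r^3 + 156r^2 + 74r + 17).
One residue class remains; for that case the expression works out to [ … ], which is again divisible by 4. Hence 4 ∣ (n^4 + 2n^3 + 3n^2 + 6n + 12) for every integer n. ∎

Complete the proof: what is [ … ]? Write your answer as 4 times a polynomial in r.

4(64r^4 + 96r^3 + 60r^2 + 22r + 6)

Only n ≡ 1 (mod 4) is unaccounted for. Put n = 4r+1:
(4r+1)^4 + 2(4r+1)^3 + 3(4r+1)^2 + 6(4r+1) + 12 expands to 256r^4 + 384r^3 + 240r^2 + 88r + 24,
and factoring out 4 leaves 4(64r^4 + 96r^3 + 60r^2 + 22r + 6).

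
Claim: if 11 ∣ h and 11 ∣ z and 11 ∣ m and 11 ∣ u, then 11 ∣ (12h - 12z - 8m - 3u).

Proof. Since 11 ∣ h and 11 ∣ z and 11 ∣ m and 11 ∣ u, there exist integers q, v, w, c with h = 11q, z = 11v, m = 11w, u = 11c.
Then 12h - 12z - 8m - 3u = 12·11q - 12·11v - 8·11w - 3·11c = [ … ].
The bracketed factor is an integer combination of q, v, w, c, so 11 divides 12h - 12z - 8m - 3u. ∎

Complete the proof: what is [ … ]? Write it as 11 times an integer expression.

11(-3c + 12q - 12v - 8w)

Pull the common 11 out of every term: 12·11q - 12·11v - 8·11w - 3·11c = 11(-3c + 12q - 12v - 8w).
-3c + 12q - 12v - 8w is an integer, which exhibits the divisibility.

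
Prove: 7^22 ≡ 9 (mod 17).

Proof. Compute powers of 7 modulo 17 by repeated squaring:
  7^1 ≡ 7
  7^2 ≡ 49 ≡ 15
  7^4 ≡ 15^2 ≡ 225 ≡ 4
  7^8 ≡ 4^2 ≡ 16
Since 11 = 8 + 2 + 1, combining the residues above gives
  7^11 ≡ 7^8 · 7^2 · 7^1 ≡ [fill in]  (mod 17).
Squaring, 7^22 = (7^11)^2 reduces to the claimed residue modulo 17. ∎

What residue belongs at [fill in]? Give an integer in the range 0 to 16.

14

Multiply the listed residues: 16 · 15 · 7 = 240 → 1680.
Reducing modulo 17: 1680 = 98·17 + 14, so 7^11 ≡ 14.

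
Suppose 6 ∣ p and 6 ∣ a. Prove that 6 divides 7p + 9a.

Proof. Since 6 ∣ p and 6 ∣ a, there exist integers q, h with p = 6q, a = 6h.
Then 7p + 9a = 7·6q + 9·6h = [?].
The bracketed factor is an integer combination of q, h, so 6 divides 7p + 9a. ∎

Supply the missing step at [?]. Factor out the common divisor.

6(9h + 7q)

Each term has a factor of 6: 7·6q + 9·6h = 6·(9h + 7q).
Since 9h + 7q is an integer, 6 ∣ (7p + 9a).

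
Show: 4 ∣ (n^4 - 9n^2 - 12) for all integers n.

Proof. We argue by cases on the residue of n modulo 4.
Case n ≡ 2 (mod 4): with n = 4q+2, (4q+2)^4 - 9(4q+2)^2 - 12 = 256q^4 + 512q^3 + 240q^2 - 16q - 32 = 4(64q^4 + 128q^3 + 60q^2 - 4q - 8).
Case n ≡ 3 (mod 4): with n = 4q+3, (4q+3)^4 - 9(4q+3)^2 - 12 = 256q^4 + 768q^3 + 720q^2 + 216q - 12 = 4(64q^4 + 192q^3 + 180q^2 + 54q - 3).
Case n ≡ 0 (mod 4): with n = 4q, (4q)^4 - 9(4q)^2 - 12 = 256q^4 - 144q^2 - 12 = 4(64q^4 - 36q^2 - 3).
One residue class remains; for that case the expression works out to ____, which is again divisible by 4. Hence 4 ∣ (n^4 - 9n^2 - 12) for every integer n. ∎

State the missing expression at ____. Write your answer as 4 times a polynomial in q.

4(64q^4 + 64q^3 - 12q^2 - 14q - 5)

Only n ≡ 1 (mod 4) is unaccounted for. Put n = 4q+1:
(4q+1)^4 - 9(4q+1)^2 - 12 expands to 256q^4 + 256q^3 - 48q^2 - 56q - 20,
and factoring out 4 leaves 4(64q^4 + 64q^3 - 12q^2 - 14q - 5).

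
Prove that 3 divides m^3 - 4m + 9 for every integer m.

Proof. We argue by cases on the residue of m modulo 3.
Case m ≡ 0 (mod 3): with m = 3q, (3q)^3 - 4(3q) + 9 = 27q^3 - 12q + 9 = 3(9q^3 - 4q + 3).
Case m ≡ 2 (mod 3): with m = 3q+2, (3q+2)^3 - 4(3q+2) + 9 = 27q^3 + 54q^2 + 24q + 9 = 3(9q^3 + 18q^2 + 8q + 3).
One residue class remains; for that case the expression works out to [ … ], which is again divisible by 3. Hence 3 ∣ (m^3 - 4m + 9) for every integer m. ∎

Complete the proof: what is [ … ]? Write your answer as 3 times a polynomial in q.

The residues treated are {0, 2}, so the missing case is m ≡ 1 (mod 3); write m = 3q+1.
Then (3q+1)^3 - 4(3q+1) + 9 = 27q^3 + 27q^2 - 3q + 6 = 3(9q^3 + 9q^2 - q + 2).

3(9q^3 + 9q^2 - q + 2)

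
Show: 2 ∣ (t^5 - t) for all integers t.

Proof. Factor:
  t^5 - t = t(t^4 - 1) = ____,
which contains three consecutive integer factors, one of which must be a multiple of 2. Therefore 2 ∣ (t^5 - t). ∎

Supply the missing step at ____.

t^4 - 1 = (t^2 - 1)(t^2 + 1), and t^2 - 1 = (t-1)(t+1).
So t(t^4 - 1) = (t - 1)t(t + 1)(t^2 + 1).

(t - 1)t(t + 1)(t^2 + 1)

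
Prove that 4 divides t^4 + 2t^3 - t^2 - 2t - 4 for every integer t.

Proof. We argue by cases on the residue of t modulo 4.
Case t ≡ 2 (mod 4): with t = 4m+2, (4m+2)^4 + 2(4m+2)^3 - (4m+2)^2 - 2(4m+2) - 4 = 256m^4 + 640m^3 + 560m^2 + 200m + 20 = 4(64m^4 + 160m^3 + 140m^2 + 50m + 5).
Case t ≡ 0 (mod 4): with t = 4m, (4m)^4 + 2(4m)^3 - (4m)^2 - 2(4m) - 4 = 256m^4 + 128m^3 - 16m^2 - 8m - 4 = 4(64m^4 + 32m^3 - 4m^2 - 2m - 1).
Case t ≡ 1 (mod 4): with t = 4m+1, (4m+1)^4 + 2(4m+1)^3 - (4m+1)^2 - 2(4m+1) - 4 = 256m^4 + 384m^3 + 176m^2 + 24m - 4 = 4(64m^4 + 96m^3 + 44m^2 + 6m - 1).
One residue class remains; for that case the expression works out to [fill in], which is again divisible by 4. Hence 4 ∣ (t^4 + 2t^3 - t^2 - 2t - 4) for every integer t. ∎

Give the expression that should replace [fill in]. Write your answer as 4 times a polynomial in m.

4(64m^4 + 224m^3 + 284m^2 + 154m + 29)

Only t ≡ 3 (mod 4) is unaccounted for. Put t = 4m+3:
(4m+3)^4 + 2(4m+3)^3 - (4m+3)^2 - 2(4m+3) - 4 expands to 256m^4 + 896m^3 + 1136m^2 + 616m + 116,
and factoring out 4 leaves 4(64m^4 + 224m^3 + 284m^2 + 154m + 29).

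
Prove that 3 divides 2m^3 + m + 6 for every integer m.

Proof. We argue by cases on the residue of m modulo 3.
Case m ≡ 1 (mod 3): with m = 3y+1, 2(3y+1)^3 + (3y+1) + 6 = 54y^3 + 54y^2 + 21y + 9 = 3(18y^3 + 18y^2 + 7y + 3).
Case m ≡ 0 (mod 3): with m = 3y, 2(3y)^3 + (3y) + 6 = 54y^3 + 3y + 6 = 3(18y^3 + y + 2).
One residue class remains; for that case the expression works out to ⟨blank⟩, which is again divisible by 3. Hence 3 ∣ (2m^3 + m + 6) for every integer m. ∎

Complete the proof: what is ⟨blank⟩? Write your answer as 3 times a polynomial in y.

3(18y^3 + 36y^2 + 25y + 8)

The residues treated are {1, 0}, so the missing case is m ≡ 2 (mod 3); write m = 3y+2.
Then 2(3y+2)^3 + (3y+2) + 6 = 54y^3 + 108y^2 + 75y + 24 = 3(18y^3 + 36y^2 + 25y + 8).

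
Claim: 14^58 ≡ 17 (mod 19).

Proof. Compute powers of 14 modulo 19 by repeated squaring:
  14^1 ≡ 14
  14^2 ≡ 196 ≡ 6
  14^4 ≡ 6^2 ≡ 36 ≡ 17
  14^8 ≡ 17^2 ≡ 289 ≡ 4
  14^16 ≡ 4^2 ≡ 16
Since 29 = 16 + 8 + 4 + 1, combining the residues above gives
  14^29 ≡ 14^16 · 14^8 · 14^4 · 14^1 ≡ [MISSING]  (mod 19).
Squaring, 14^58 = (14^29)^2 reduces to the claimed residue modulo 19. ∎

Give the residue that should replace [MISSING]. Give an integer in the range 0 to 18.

14^16 · 14^8 · 14^4 · 14^1 ≡ 16 · 4 · 17 · 14 = 15232.
15232 mod 19 = 13, so 14^29 ≡ 13 (mod 19).

13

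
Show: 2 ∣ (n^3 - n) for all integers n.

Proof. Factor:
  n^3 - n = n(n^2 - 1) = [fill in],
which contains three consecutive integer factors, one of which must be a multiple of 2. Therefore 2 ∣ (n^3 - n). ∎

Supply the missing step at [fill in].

(n - 1)n(n + 1)

n(n^2 - 1) = n(n - 1)(n + 1) = (n - 1)n(n + 1).
These three factors are consecutive integers, so their product is divisible by 2.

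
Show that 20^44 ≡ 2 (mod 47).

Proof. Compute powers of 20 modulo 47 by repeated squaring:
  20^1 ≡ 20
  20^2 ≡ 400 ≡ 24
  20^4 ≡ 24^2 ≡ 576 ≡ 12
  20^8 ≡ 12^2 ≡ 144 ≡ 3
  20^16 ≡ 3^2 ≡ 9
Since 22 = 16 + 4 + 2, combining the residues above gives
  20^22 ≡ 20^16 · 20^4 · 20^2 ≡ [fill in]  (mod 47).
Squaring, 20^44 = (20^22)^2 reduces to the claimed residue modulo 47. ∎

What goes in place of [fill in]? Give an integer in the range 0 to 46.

7

20^16 · 20^4 · 20^2 ≡ 9 · 12 · 24 = 2592.
2592 mod 47 = 7, so 20^22 ≡ 7 (mod 47).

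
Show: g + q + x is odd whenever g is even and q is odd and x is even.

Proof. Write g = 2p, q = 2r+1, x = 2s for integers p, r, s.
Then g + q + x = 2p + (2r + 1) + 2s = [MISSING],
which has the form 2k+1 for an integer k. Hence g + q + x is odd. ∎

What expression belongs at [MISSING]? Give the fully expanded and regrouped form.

2p + (2r + 1) + 2s = 2p + 2r + 2s + 1
= 2(p + r + s) + 1.
Since p + r + s is an integer, the sum is of the form 2k+1 for an integer k.

2(p + r + s) + 1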